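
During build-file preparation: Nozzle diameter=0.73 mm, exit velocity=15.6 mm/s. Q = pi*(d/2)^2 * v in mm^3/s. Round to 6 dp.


A = pi*(0.73/2)^2 = 0.41853868 mm^2
Q = 0.41853868 * 15.6 = 6.529203 mm^3/s


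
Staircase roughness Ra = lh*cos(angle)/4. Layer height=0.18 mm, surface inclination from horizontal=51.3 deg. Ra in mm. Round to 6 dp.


Ra = 0.18 * cos(51.3) / 4 = 0.028136 mm


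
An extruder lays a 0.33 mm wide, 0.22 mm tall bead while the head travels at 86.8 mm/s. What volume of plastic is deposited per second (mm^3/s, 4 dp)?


Rate = 0.33 * 0.22 * 86.8 = 6.3017 mm^3/s


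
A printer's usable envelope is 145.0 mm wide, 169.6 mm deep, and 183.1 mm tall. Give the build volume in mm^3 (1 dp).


V = 145.0 * 169.6 * 183.1 = 4502795.2 mm^3


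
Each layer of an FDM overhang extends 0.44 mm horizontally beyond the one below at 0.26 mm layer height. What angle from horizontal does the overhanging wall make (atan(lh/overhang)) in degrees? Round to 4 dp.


angle = atan(0.26/0.44) = 30.5792 degrees


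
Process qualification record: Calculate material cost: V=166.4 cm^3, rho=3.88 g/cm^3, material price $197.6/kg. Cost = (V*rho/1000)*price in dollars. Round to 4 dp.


Mass = 166.4*3.88/1000 = 0.645632 kg
Cost = 0.645632 * 197.6 = 127.5769 $


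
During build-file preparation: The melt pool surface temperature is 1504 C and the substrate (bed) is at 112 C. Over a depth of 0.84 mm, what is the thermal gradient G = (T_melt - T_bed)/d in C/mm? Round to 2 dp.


G = (1504-112)/0.84 = 1657.14 C/mm


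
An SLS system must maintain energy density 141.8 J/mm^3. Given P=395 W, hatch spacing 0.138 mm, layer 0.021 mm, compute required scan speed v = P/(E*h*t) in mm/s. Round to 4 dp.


v = 395 / (141.8*0.138*0.021) = 961.2193 mm/s


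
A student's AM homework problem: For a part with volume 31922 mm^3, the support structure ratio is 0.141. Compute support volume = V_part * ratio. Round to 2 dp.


V_support = 31922 * 0.141 = 4501.0 mm^3


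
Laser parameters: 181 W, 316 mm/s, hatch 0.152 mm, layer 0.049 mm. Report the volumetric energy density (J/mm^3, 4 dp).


E = 181 / (316*0.152*0.049) = 76.9045 J/mm^3


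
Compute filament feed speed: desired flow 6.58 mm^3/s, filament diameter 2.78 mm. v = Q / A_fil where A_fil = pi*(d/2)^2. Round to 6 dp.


A = pi*(2.78/2)^2 = 6.069871
v = 6.58 / 6.069871 = 1.084043 mm/s


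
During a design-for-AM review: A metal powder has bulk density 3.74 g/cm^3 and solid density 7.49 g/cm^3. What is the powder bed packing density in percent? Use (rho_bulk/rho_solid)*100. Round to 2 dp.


Packing = (3.74/7.49)*100 = 49.93 %


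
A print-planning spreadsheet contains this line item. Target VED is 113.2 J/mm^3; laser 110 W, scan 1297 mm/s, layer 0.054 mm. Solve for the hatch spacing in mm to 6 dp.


h = 110 / (113.2*1297*0.054) = 0.013874 mm


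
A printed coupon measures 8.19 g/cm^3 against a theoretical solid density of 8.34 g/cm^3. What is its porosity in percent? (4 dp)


Porosity = (1-8.19/8.34)*100 = 1.7986 %


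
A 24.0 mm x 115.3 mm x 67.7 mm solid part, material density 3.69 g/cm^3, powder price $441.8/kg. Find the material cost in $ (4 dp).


V = 24.0 * 115.3 * 67.7 = 187339.44 mm^3 = 187.33944 cm^3
Mass = 187.33944 * 3.69 / 1000 = 0.69128253 kg
Cost = 0.69128253 * 441.8 = 305.4086 $


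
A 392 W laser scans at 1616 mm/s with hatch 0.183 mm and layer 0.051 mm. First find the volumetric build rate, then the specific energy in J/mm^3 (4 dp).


Build rate = 1616 * 0.183 * 0.051 = 15.082128 mm^3/s
SE = 392 / 15.082128 = 25.991 J/mm^3


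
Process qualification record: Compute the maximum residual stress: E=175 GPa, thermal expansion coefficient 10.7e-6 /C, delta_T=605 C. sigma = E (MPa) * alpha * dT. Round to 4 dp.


sigma = 175*1000 * 10.7e-6 * 605 = 1132.8625 MPa


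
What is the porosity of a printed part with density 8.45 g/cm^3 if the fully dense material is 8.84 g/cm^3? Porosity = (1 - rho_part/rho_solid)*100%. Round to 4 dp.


Porosity = (1-8.45/8.84)*100 = 4.4118 %


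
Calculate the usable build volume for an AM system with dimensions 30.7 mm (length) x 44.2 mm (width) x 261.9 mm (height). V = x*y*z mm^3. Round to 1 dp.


V = 30.7 * 44.2 * 261.9 = 355382.6 mm^3


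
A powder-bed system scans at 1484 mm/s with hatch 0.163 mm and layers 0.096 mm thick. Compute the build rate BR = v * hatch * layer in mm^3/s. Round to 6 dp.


Rate = 1484 * 0.163 * 0.096 = 23.221632 mm^3/s


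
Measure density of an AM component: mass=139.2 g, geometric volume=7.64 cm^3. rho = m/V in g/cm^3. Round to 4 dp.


rho = 139.2 / 7.64 = 18.2199 g/cm^3


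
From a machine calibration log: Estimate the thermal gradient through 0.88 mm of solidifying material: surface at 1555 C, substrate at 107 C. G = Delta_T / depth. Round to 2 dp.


G = (1555-107)/0.88 = 1645.45 C/mm


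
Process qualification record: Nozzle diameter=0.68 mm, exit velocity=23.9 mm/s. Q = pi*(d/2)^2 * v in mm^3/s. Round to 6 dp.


A = pi*(0.68/2)^2 = 0.36316811 mm^2
Q = 0.36316811 * 23.9 = 8.679718 mm^3/s


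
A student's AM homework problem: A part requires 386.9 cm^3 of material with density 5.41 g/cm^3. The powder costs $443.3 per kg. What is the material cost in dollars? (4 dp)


Mass = 386.9*5.41/1000 = 2.093129 kg
Cost = 2.093129 * 443.3 = 927.8841 $


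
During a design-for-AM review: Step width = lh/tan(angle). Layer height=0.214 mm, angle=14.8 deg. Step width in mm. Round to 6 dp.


step = 0.214 / tan(14.8) = 0.809957 mm


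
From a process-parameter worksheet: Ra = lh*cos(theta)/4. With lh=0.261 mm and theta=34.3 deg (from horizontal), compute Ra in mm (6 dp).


Ra = 0.261 * cos(34.3) / 4 = 0.053903 mm


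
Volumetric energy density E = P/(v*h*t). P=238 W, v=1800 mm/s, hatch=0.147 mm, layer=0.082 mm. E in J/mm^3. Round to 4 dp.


E = 238 / (1800*0.147*0.082) = 10.9692 J/mm^3


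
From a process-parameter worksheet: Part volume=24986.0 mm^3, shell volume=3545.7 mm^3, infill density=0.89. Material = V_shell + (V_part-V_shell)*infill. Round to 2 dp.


V_infill = (24986.0 - 3545.7) * 0.89 = 19081.87
V_total = 3545.7 + 19081.87 = 22627.57 mm^3


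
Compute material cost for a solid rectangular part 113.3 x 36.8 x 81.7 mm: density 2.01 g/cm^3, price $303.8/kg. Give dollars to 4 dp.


V = 113.3 * 36.8 * 81.7 = 340643.248 mm^3 = 340.643248 cm^3
Mass = 340.643248 * 2.01 / 1000 = 0.68469293 kg
Cost = 0.68469293 * 303.8 = 208.0097 $


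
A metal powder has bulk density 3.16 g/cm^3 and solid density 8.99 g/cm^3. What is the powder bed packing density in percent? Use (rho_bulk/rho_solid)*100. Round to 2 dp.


Packing = (3.16/8.99)*100 = 35.15 %


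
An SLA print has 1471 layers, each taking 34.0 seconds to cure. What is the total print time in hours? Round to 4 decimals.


t = 1471 * 34.0 / 3600 = 13.8928 hrs


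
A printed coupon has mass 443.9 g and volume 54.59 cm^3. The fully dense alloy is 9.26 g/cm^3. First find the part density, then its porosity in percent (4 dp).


rho_part = 443.9 / 54.59 = 8.13152592 g/cm^3
Porosity = (1 - 8.13152592/9.26)*100 = 12.1865 %


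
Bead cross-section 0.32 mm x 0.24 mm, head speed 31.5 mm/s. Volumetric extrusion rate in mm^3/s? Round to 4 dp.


Rate = 0.32 * 0.24 * 31.5 = 2.4192 mm^3/s


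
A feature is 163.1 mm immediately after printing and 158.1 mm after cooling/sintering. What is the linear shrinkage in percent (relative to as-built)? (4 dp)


Shrinkage = ((163.1-158.1)/163.1)*100 = 3.0656 %


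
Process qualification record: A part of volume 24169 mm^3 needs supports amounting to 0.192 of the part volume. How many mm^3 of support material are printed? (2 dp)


V_support = 24169 * 0.192 = 4640.45 mm^3


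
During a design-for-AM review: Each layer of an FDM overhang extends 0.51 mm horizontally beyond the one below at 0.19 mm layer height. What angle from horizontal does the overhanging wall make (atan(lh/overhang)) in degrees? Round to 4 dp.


angle = atan(0.19/0.51) = 20.4328 degrees


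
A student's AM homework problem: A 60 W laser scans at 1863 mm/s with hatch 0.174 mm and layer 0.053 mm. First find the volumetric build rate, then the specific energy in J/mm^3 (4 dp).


Build rate = 1863 * 0.174 * 0.053 = 17.180586 mm^3/s
SE = 60 / 17.180586 = 3.4923 J/mm^3


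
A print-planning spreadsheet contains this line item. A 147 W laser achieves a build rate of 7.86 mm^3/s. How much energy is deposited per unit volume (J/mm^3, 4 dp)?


SE = 147 / 7.86 = 18.7023 J/mm^3


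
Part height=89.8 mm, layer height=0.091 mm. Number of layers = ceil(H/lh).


Layers = ceil(89.8/0.091) = 987


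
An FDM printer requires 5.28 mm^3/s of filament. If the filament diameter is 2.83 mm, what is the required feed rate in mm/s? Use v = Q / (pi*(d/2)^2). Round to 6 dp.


A = pi*(2.83/2)^2 = 6.290175
v = 5.28 / 6.290175 = 0.839404 mm/s


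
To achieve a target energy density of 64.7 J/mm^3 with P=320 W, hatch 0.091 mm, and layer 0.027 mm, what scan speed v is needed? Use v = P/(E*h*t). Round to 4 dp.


v = 320 / (64.7*0.091*0.027) = 2012.985 mm/s


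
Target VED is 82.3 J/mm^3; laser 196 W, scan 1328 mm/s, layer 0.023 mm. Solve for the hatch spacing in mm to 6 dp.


h = 196 / (82.3*1328*0.023) = 0.077971 mm


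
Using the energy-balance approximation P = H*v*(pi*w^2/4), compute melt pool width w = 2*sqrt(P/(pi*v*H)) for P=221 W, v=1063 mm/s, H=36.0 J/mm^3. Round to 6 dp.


w = 2*sqrt(221/(pi*1063*36.0)) = 0.08575 mm


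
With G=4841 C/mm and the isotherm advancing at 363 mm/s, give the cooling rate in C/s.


CR = 4841 * 363 = 1757283 C/s


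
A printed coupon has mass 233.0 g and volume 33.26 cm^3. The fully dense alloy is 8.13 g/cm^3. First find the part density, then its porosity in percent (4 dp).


rho_part = 233.0 / 33.26 = 7.00541191 g/cm^3
Porosity = (1 - 7.00541191/8.13)*100 = 13.8326 %


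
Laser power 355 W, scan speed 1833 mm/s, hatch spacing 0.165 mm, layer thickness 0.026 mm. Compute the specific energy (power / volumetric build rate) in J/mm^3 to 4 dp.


Build rate = 1833 * 0.165 * 0.026 = 7.86357 mm^3/s
SE = 355 / 7.86357 = 45.1449 J/mm^3


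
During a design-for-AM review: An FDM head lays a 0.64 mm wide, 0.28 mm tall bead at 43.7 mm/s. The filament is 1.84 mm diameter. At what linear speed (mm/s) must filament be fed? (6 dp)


Q = 0.64 * 0.28 * 43.7 = 7.83104 mm^3/s
A_fil = pi*(1.84/2)^2 = 2.65904402 mm^2
v_feed = 7.83104 / 2.65904402 = 2.945058 mm/s


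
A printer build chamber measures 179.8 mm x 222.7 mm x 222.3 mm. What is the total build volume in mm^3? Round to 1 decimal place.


V = 179.8 * 222.7 * 222.3 = 8901216.6 mm^3


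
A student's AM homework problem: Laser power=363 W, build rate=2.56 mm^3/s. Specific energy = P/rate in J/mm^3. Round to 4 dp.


SE = 363 / 2.56 = 141.7969 J/mm^3


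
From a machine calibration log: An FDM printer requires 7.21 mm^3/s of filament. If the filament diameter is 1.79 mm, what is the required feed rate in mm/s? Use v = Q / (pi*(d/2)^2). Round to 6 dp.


A = pi*(1.79/2)^2 = 2.516494
v = 7.21 / 2.516494 = 2.865097 mm/s


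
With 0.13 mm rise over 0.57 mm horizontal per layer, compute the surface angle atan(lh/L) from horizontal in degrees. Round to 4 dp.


angle = atan(0.13/0.57) = 12.8477 degrees


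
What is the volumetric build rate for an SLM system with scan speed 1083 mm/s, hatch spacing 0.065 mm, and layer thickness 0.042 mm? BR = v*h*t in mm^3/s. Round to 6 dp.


Rate = 1083 * 0.065 * 0.042 = 2.95659 mm^3/s


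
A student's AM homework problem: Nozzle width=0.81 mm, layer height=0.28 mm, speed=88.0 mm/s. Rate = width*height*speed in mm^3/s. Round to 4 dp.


Rate = 0.81 * 0.28 * 88.0 = 19.9584 mm^3/s


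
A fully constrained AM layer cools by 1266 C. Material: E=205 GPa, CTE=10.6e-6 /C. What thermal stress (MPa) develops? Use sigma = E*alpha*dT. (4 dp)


sigma = 205*1000 * 10.6e-6 * 1266 = 2751.018 MPa


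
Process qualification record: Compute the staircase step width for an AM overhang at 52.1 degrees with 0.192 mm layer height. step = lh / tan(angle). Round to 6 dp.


step = 0.192 / tan(52.1) = 0.149468 mm


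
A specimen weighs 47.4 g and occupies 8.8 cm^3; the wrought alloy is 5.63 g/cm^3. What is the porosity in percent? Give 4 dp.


rho_part = 47.4 / 8.8 = 5.38636364 g/cm^3
Porosity = (1 - 5.38636364/5.63)*100 = 4.3275 %


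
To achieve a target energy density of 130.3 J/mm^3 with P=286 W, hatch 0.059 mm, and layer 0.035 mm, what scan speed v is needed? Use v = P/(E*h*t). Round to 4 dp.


v = 286 / (130.3*0.059*0.035) = 1062.9224 mm/s


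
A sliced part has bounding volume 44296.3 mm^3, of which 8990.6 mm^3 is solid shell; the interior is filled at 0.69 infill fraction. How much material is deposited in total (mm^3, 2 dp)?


V_infill = (44296.3 - 8990.6) * 0.69 = 24360.93
V_total = 8990.6 + 24360.93 = 33351.53 mm^3


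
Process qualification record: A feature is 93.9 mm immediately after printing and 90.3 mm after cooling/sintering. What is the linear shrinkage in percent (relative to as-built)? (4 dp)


Shrinkage = ((93.9-90.3)/93.9)*100 = 3.8339 %


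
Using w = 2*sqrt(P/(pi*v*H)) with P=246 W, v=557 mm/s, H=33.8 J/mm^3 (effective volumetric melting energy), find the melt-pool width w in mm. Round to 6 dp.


w = 2*sqrt(246/(pi*557*33.8)) = 0.128984 mm


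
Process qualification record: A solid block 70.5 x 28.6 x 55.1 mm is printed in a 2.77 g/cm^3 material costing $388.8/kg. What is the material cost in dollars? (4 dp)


V = 70.5 * 28.6 * 55.1 = 111098.13 mm^3 = 111.09813 cm^3
Mass = 111.09813 * 2.77 / 1000 = 0.30774182 kg
Cost = 0.30774182 * 388.8 = 119.65 $


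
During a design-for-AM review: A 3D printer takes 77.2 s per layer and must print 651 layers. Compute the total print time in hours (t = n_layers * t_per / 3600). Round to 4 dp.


t = 651 * 77.2 / 3600 = 13.9603 hrs


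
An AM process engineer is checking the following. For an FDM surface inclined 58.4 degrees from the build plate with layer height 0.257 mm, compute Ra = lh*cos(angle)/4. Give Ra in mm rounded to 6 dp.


Ra = 0.257 * cos(58.4) / 4 = 0.033666 mm


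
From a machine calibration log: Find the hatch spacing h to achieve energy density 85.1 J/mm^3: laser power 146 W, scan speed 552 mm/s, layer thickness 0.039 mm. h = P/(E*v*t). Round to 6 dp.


h = 146 / (85.1*552*0.039) = 0.079693 mm


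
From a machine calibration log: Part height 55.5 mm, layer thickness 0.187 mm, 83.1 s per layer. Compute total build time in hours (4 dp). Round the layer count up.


Layers = ceil(55.5/0.187) = 297
t = 297 * 83.1 / 3600 = 6.8558 hrs


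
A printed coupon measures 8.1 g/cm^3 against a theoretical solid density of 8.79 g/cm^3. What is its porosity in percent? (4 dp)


Porosity = (1-8.1/8.79)*100 = 7.8498 %


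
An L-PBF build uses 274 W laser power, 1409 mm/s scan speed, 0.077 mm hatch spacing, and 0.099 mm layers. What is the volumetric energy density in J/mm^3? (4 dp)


E = 274 / (1409*0.077*0.099) = 25.5102 J/mm^3


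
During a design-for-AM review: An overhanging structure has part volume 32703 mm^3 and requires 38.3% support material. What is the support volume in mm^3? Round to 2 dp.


V_support = 32703 * 0.383 = 12525.25 mm^3


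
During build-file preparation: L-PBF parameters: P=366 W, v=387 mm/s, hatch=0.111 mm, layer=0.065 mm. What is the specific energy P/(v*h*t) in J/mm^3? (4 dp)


Build rate = 387 * 0.111 * 0.065 = 2.792205 mm^3/s
SE = 366 / 2.792205 = 131.0792 J/mm^3


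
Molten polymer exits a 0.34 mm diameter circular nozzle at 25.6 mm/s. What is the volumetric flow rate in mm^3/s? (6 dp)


A = pi*(0.34/2)^2 = 0.09079203 mm^2
Q = 0.09079203 * 25.6 = 2.324276 mm^3/s


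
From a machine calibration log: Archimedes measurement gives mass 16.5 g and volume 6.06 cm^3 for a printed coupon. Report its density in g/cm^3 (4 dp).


rho = 16.5 / 6.06 = 2.7228 g/cm^3


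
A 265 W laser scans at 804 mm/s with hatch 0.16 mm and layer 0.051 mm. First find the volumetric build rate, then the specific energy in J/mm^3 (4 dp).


Build rate = 804 * 0.16 * 0.051 = 6.56064 mm^3/s
SE = 265 / 6.56064 = 40.3924 J/mm^3


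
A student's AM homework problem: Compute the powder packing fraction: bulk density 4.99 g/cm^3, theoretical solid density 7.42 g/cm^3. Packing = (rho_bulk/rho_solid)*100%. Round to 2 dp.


Packing = (4.99/7.42)*100 = 67.25 %


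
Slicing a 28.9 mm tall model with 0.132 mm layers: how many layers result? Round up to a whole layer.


Layers = ceil(28.9/0.132) = 219


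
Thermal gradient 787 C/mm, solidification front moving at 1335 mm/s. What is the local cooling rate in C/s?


CR = 787 * 1335 = 1050645 C/s


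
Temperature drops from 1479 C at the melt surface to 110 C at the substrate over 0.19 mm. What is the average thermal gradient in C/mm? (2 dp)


G = (1479-110)/0.19 = 7205.26 C/mm


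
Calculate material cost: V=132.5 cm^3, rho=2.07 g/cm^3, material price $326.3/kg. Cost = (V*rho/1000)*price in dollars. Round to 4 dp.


Mass = 132.5*2.07/1000 = 0.274275 kg
Cost = 0.274275 * 326.3 = 89.4959 $


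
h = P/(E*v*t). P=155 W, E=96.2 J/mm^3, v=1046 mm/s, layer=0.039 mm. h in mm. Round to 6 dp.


h = 155 / (96.2*1046*0.039) = 0.039497 mm


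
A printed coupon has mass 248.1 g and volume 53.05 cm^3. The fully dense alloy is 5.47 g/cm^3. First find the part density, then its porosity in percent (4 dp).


rho_part = 248.1 / 53.05 = 4.67672008 g/cm^3
Porosity = (1 - 4.67672008/5.47)*100 = 14.5024 %


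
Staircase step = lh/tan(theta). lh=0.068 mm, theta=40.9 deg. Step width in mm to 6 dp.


step = 0.068 / tan(40.9) = 0.078501 mm


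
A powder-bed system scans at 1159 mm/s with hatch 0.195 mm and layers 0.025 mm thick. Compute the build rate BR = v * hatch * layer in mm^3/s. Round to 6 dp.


Rate = 1159 * 0.195 * 0.025 = 5.650125 mm^3/s


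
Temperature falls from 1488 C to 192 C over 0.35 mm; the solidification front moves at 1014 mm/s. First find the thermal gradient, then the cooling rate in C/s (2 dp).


G = (1488-192)/0.35 = 3702.85714286 C/mm
CR = 3702.85714286 * 1014 = 3754697.14 C/s


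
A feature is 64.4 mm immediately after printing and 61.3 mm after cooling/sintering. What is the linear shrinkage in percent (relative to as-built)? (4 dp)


Shrinkage = ((64.4-61.3)/64.4)*100 = 4.8137 %


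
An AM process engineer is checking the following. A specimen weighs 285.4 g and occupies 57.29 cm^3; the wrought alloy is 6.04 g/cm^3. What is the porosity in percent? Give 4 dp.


rho_part = 285.4 / 57.29 = 4.98167219 g/cm^3
Porosity = (1 - 4.98167219/6.04)*100 = 17.522 %


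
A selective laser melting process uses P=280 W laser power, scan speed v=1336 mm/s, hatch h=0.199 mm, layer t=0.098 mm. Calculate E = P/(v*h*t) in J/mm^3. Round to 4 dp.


E = 280 / (1336*0.199*0.098) = 10.7466 J/mm^3


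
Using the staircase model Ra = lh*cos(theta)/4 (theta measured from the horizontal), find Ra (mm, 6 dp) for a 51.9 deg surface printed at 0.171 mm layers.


Ra = 0.171 * cos(51.9) / 4 = 0.026378 mm


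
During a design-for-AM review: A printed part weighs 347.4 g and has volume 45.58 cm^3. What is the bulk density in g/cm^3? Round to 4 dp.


rho = 347.4 / 45.58 = 7.6218 g/cm^3


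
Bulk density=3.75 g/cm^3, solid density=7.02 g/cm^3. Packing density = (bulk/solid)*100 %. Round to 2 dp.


Packing = (3.75/7.02)*100 = 53.42 %


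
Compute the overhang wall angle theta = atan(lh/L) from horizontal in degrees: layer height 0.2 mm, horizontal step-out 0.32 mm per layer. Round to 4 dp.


angle = atan(0.2/0.32) = 32.0054 degrees


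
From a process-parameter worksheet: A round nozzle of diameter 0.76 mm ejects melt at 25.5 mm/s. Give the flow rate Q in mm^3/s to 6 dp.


A = pi*(0.76/2)^2 = 0.45364598 mm^2
Q = 0.45364598 * 25.5 = 11.567972 mm^3/s


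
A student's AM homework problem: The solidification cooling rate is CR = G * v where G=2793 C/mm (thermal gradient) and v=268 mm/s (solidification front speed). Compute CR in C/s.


CR = 2793 * 268 = 748524 C/s


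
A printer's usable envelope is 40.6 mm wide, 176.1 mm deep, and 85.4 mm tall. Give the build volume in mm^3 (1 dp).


V = 40.6 * 176.1 * 85.4 = 610581.0 mm^3


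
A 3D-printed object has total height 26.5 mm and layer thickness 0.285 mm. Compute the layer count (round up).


Layers = ceil(26.5/0.285) = 93


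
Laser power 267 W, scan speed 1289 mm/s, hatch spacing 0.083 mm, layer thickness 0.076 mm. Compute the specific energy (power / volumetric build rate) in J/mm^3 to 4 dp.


Build rate = 1289 * 0.083 * 0.076 = 8.131012 mm^3/s
SE = 267 / 8.131012 = 32.8372 J/mm^3


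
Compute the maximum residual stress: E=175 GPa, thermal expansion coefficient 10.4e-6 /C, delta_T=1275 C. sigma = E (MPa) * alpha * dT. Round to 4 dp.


sigma = 175*1000 * 10.4e-6 * 1275 = 2320.5 MPa


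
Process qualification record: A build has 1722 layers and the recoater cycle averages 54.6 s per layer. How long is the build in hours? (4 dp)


t = 1722 * 54.6 / 3600 = 26.117 hrs


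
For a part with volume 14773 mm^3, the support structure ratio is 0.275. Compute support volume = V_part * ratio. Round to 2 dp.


V_support = 14773 * 0.275 = 4062.58 mm^3


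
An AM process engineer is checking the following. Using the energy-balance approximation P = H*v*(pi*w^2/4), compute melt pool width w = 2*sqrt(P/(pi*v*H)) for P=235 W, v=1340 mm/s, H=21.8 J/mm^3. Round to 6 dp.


w = 2*sqrt(235/(pi*1340*21.8)) = 0.101206 mm


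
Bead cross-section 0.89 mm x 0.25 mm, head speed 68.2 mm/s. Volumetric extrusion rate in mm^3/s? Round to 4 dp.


Rate = 0.89 * 0.25 * 68.2 = 15.1745 mm^3/s


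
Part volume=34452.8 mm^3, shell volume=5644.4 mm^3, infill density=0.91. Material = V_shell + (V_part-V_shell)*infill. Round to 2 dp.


V_infill = (34452.8 - 5644.4) * 0.91 = 26215.64
V_total = 5644.4 + 26215.64 = 31860.04 mm^3


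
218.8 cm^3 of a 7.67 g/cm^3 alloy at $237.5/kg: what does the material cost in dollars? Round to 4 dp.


Mass = 218.8*7.67/1000 = 1.678196 kg
Cost = 1.678196 * 237.5 = 398.5716 $


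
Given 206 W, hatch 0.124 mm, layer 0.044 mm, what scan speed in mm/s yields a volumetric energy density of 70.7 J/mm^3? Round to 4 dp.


v = 206 / (70.7*0.124*0.044) = 534.0396 mm/s


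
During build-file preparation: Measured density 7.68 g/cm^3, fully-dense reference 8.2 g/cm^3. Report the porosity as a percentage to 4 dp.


Porosity = (1-7.68/8.2)*100 = 6.3415 %


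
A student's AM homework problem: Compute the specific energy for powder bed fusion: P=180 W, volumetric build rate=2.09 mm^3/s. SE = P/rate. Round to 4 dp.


SE = 180 / 2.09 = 86.1244 J/mm^3


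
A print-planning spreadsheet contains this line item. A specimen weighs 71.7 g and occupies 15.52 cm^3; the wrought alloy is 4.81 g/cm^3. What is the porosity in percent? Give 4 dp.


rho_part = 71.7 / 15.52 = 4.61984536 g/cm^3
Porosity = (1 - 4.61984536/4.81)*100 = 3.9533 %


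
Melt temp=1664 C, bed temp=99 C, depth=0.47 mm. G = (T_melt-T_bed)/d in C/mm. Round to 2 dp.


G = (1664-99)/0.47 = 3329.79 C/mm


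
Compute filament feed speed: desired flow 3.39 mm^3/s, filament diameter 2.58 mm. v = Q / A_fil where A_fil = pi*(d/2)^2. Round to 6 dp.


A = pi*(2.58/2)^2 = 5.227924
v = 3.39 / 5.227924 = 0.648441 mm/s


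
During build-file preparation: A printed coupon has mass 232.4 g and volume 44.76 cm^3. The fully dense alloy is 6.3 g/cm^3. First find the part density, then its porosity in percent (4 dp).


rho_part = 232.4 / 44.76 = 5.19213584 g/cm^3
Porosity = (1 - 5.19213584/6.3)*100 = 17.5851 %


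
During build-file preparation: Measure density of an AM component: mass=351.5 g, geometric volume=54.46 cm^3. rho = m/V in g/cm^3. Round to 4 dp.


rho = 351.5 / 54.46 = 6.4543 g/cm^3


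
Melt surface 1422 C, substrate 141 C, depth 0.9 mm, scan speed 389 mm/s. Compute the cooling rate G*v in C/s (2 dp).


G = (1422-141)/0.9 = 1423.33333333 C/mm
CR = 1423.33333333 * 389 = 553676.67 C/s


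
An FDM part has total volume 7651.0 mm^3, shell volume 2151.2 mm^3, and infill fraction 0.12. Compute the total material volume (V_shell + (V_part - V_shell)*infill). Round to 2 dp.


V_infill = (7651.0 - 2151.2) * 0.12 = 659.98
V_total = 2151.2 + 659.98 = 2811.18 mm^3


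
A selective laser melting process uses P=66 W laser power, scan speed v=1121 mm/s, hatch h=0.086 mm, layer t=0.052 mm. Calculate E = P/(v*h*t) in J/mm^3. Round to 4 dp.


E = 66 / (1121*0.086*0.052) = 13.1655 J/mm^3


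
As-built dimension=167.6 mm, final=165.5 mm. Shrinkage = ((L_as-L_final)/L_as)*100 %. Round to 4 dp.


Shrinkage = ((167.6-165.5)/167.6)*100 = 1.253 %


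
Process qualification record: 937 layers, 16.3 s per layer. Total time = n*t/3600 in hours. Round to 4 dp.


t = 937 * 16.3 / 3600 = 4.2425 hrs


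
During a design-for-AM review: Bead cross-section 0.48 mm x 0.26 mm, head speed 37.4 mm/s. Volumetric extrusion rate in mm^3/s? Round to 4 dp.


Rate = 0.48 * 0.26 * 37.4 = 4.6675 mm^3/s


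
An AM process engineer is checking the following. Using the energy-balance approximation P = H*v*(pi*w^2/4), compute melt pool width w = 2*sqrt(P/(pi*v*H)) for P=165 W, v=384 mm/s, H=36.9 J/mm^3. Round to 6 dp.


w = 2*sqrt(165/(pi*384*36.9)) = 0.121764 mm


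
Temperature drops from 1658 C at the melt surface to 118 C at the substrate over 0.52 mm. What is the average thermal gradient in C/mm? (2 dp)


G = (1658-118)/0.52 = 2961.54 C/mm


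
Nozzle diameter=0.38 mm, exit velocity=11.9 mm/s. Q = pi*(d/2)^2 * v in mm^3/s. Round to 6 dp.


A = pi*(0.38/2)^2 = 0.11341149 mm^2
Q = 0.11341149 * 11.9 = 1.349597 mm^3/s


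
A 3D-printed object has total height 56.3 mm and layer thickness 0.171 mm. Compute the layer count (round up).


Layers = ceil(56.3/0.171) = 330


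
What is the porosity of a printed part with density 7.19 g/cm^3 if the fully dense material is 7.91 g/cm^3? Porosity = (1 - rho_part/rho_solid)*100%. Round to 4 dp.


Porosity = (1-7.19/7.91)*100 = 9.1024 %


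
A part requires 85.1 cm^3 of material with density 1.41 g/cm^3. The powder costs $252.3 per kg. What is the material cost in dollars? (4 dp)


Mass = 85.1*1.41/1000 = 0.119991 kg
Cost = 0.119991 * 252.3 = 30.2737 $


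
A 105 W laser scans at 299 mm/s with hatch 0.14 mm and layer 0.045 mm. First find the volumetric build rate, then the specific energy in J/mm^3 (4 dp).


Build rate = 299 * 0.14 * 0.045 = 1.8837 mm^3/s
SE = 105 / 1.8837 = 55.7414 J/mm^3


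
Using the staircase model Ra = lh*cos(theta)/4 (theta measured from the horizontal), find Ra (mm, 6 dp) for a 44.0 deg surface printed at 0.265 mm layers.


Ra = 0.265 * cos(44.0) / 4 = 0.047656 mm


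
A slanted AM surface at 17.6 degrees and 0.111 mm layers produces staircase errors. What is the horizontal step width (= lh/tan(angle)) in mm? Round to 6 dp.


step = 0.111 / tan(17.6) = 0.349916 mm


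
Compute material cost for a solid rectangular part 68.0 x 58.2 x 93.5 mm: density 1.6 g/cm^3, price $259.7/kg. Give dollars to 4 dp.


V = 68.0 * 58.2 * 93.5 = 370035.6 mm^3 = 370.0356 cm^3
Mass = 370.0356 * 1.6 / 1000 = 0.59205696 kg
Cost = 0.59205696 * 259.7 = 153.7572 $


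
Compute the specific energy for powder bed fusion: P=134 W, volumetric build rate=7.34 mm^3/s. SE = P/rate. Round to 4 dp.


SE = 134 / 7.34 = 18.2561 J/mm^3


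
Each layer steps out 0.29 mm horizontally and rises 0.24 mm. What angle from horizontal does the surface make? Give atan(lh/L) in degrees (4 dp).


angle = atan(0.24/0.29) = 39.6107 degrees


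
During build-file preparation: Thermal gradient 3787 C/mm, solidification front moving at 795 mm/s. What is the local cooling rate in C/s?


CR = 3787 * 795 = 3010665 C/s


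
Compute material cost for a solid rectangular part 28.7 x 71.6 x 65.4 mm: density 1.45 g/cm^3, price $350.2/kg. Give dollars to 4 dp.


V = 28.7 * 71.6 * 65.4 = 134391.768 mm^3 = 134.391768 cm^3
Mass = 134.391768 * 1.45 / 1000 = 0.19486806 kg
Cost = 0.19486806 * 350.2 = 68.2428 $


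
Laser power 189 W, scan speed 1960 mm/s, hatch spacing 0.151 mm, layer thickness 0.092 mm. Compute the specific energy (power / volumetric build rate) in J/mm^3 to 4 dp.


Build rate = 1960 * 0.151 * 0.092 = 27.22832 mm^3/s
SE = 189 / 27.22832 = 6.9413 J/mm^3


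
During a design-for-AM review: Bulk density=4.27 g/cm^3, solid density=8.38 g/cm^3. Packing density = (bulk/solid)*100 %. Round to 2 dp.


Packing = (4.27/8.38)*100 = 50.95 %


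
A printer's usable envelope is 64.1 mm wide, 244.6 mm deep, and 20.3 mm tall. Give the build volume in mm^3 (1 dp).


V = 64.1 * 244.6 * 20.3 = 318280.9 mm^3


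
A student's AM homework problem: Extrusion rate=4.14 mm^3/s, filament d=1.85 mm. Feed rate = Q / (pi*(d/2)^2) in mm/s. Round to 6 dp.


A = pi*(1.85/2)^2 = 2.688025
v = 4.14 / 2.688025 = 1.540164 mm/s


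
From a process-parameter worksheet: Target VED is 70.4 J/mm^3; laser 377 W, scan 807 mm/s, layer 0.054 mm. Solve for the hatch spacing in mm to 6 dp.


h = 377 / (70.4*807*0.054) = 0.122886 mm


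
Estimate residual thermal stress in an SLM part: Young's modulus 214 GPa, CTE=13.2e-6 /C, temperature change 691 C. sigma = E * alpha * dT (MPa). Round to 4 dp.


sigma = 214*1000 * 13.2e-6 * 691 = 1951.9368 MPa


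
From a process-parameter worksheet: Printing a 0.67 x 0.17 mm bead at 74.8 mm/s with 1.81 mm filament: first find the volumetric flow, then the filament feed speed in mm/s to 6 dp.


Q = 0.67 * 0.17 * 74.8 = 8.51972 mm^3/s
A_fil = pi*(1.81/2)^2 = 2.57304292 mm^2
v_feed = 8.51972 / 2.57304292 = 3.311146 mm/s


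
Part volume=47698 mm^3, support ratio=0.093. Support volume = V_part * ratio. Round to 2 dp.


V_support = 47698 * 0.093 = 4435.91 mm^3


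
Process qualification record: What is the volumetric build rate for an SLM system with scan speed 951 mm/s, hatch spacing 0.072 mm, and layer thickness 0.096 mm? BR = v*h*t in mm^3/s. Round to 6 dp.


Rate = 951 * 0.072 * 0.096 = 6.573312 mm^3/s


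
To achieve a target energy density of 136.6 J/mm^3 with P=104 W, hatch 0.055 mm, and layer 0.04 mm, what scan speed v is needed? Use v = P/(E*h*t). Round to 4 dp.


v = 104 / (136.6*0.055*0.04) = 346.0668 mm/s


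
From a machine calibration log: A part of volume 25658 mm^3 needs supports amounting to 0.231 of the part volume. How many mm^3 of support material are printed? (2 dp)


V_support = 25658 * 0.231 = 5927.0 mm^3


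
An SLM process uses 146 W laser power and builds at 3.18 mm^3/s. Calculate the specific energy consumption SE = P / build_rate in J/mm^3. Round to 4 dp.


SE = 146 / 3.18 = 45.9119 J/mm^3


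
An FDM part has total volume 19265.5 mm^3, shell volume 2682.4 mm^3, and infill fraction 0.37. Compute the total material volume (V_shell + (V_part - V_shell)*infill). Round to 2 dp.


V_infill = (19265.5 - 2682.4) * 0.37 = 6135.75
V_total = 2682.4 + 6135.75 = 8818.15 mm^3


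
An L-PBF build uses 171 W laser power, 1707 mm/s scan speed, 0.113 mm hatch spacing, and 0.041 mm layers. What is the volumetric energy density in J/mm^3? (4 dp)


E = 171 / (1707*0.113*0.041) = 21.6222 J/mm^3


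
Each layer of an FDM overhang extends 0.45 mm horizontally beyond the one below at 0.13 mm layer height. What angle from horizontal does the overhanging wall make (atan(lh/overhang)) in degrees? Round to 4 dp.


angle = atan(0.13/0.45) = 16.1134 degrees


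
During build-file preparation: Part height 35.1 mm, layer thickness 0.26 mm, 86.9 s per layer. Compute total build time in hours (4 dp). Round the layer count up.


Layers = ceil(35.1/0.26) = 135
t = 135 * 86.9 / 3600 = 3.2588 hrs


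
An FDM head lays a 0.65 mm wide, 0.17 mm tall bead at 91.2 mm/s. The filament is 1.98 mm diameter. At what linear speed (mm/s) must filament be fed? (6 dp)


Q = 0.65 * 0.17 * 91.2 = 10.0776 mm^3/s
A_fil = pi*(1.98/2)^2 = 3.07907496 mm^2
v_feed = 10.0776 / 3.07907496 = 3.272931 mm/s


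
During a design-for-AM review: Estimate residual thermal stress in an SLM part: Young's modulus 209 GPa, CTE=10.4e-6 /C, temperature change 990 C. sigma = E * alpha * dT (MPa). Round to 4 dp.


sigma = 209*1000 * 10.4e-6 * 990 = 2151.864 MPa


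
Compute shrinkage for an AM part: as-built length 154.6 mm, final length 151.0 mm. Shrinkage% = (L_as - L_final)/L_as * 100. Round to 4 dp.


Shrinkage = ((154.6-151.0)/154.6)*100 = 2.3286 %


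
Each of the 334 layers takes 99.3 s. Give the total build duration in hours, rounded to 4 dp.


t = 334 * 99.3 / 3600 = 9.2128 hrs


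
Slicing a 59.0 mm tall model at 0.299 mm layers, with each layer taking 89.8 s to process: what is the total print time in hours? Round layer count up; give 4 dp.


Layers = ceil(59.0/0.299) = 198
t = 198 * 89.8 / 3600 = 4.939 hrs


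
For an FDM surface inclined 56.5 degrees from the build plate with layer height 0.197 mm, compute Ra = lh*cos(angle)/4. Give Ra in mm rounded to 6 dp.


Ra = 0.197 * cos(56.5) / 4 = 0.027183 mm


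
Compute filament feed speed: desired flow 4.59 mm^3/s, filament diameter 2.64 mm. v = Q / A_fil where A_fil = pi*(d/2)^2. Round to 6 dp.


A = pi*(2.64/2)^2 = 5.473911
v = 4.59 / 5.473911 = 0.838523 mm/s


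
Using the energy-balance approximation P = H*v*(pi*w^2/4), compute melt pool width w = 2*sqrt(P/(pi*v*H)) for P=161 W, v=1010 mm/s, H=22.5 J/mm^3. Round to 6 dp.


w = 2*sqrt(161/(pi*1010*22.5)) = 0.094976 mm


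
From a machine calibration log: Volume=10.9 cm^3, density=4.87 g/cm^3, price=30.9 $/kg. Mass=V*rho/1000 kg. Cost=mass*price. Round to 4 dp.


Mass = 10.9*4.87/1000 = 0.053083 kg
Cost = 0.053083 * 30.9 = 1.6403 $


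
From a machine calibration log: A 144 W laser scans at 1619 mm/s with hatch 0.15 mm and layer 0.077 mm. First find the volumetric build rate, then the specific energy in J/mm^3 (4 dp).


Build rate = 1619 * 0.15 * 0.077 = 18.69945 mm^3/s
SE = 144 / 18.69945 = 7.7008 J/mm^3


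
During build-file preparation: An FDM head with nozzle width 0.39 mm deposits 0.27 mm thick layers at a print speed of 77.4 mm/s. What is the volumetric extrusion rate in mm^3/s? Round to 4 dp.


Rate = 0.39 * 0.27 * 77.4 = 8.1502 mm^3/s


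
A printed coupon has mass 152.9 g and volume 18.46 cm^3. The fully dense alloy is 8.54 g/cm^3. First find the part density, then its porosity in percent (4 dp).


rho_part = 152.9 / 18.46 = 8.28277356 g/cm^3
Porosity = (1 - 8.28277356/8.54)*100 = 3.012 %


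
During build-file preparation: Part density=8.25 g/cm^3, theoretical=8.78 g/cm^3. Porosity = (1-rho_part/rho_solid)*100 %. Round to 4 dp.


Porosity = (1-8.25/8.78)*100 = 6.0364 %


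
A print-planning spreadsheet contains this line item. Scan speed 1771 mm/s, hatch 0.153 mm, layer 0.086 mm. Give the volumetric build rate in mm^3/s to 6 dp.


Rate = 1771 * 0.153 * 0.086 = 23.302818 mm^3/s


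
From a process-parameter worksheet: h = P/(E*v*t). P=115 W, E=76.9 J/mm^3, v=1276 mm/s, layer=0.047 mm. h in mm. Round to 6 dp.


h = 115 / (76.9*1276*0.047) = 0.024936 mm


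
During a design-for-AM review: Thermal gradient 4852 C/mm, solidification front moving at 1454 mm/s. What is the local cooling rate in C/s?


CR = 4852 * 1454 = 7054808 C/s


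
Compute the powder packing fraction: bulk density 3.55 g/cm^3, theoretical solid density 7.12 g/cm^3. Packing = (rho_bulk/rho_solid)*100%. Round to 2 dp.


Packing = (3.55/7.12)*100 = 49.86 %


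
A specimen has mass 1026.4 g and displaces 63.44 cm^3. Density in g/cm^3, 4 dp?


rho = 1026.4 / 63.44 = 16.1791 g/cm^3


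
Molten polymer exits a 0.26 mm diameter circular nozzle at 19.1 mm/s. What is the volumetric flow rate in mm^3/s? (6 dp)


A = pi*(0.26/2)^2 = 0.05309292 mm^2
Q = 0.05309292 * 19.1 = 1.014075 mm^3/s


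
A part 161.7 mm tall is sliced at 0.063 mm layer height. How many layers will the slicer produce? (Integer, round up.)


Layers = ceil(161.7/0.063) = 2567


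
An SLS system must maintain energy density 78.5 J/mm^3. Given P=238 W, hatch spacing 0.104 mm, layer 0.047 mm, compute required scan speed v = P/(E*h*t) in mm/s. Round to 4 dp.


v = 238 / (78.5*0.104*0.047) = 620.2633 mm/s


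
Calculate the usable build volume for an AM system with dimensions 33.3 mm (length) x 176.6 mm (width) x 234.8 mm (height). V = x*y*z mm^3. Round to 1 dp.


V = 33.3 * 176.6 * 234.8 = 1380807.1 mm^3


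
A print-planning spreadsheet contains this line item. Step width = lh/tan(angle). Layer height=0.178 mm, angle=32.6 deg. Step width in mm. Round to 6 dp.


step = 0.178 / tan(32.6) = 0.278331 mm


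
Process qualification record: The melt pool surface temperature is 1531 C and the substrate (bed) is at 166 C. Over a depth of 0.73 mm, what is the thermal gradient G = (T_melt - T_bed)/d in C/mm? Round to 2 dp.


G = (1531-166)/0.73 = 1869.86 C/mm


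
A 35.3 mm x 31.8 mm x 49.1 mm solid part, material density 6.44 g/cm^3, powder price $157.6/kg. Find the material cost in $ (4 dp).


V = 35.3 * 31.8 * 49.1 = 55116.714 mm^3 = 55.116714 cm^3
Mass = 55.116714 * 6.44 / 1000 = 0.35495164 kg
Cost = 0.35495164 * 157.6 = 55.9404 $


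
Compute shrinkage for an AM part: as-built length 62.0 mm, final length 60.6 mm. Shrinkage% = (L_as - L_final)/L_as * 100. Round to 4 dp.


Shrinkage = ((62.0-60.6)/62.0)*100 = 2.2581 %


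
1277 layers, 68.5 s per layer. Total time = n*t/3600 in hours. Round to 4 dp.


t = 1277 * 68.5 / 3600 = 24.2985 hrs


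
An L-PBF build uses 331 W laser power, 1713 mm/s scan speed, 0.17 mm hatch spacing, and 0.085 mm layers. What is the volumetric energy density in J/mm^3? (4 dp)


E = 331 / (1713*0.17*0.085) = 13.3722 J/mm^3


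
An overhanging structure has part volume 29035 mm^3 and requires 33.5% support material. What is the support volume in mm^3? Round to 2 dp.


V_support = 29035 * 0.335 = 9726.73 mm^3


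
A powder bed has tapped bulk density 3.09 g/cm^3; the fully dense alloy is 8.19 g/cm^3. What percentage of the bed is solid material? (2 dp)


Packing = (3.09/8.19)*100 = 37.73 %


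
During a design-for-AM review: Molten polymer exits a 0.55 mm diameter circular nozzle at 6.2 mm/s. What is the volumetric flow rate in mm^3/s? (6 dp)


A = pi*(0.55/2)^2 = 0.23758294 mm^2
Q = 0.23758294 * 6.2 = 1.473014 mm^3/s


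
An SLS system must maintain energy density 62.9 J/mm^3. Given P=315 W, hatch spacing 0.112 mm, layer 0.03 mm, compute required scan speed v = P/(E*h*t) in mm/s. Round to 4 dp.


v = 315 / (62.9*0.112*0.03) = 1490.461 mm/s


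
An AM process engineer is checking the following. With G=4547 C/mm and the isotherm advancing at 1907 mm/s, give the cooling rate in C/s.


CR = 4547 * 1907 = 8671129 C/s


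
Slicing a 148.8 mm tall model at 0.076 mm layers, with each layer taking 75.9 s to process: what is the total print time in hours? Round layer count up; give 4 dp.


Layers = ceil(148.8/0.076) = 1958
t = 1958 * 75.9 / 3600 = 41.2812 hrs


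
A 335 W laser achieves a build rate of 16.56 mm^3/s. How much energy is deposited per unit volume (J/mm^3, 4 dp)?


SE = 335 / 16.56 = 20.2295 J/mm^3


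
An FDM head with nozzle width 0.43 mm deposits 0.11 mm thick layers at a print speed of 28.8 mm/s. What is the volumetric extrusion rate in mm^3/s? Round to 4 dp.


Rate = 0.43 * 0.11 * 28.8 = 1.3622 mm^3/s


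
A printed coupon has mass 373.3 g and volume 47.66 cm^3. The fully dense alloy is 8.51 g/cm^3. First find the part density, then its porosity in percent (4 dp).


rho_part = 373.3 / 47.66 = 7.83256399 g/cm^3
Porosity = (1 - 7.83256399/8.51)*100 = 7.9605 %
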